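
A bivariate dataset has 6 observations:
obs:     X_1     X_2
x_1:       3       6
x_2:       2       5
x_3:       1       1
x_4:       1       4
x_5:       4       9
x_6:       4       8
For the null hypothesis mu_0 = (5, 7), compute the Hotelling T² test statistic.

Step 1 — sample mean vector:
  mean(X_1) = (3 + 2 + 1 + 1 + 4 + 4) / 6 = 15/6 = 2.5
  mean(X_2) = (6 + 5 + 1 + 4 + 9 + 8) / 6 = 33/6 = 5.5
  x̄ = (2.5, 5.5),  deviation x̄ - mu_0 = (2.5, 5.5) - (5, 7) = (-2.5, -1.5).

Step 2 — sample covariance matrix, S[i,j] = (1/(n-1)) · Σ_k (x_{k,i} - mean_i) · (x_{k,j} - mean_j), divisor n-1 = 5:
  S[X_1,X_1] = ((0.5)·(0.5) + (-0.5)·(-0.5) + (-1.5)·(-1.5) + (-1.5)·(-1.5) + (1.5)·(1.5) + (1.5)·(1.5)) / 5 = 9.5/5 = 1.9
  S[X_1,X_2] = ((0.5)·(0.5) + (-0.5)·(-0.5) + (-1.5)·(-4.5) + (-1.5)·(-1.5) + (1.5)·(3.5) + (1.5)·(2.5)) / 5 = 18.5/5 = 3.7
  S[X_2,X_2] = ((0.5)·(0.5) + (-0.5)·(-0.5) + (-4.5)·(-4.5) + (-1.5)·(-1.5) + (3.5)·(3.5) + (2.5)·(2.5)) / 5 = 41.5/5 = 8.3
  S = [[1.9, 3.7],
 [3.7, 8.3]].

Step 3 — invert S. det(S) = 1.9·8.3 - (3.7)² = 2.08.
  S^{-1} = (1/det) · [[d, -b], [-b, a]] = [[3.9904, -1.7788],
 [-1.7788, 0.9135]].

Step 4 — quadratic form (x̄ - mu_0)^T · S^{-1} · (x̄ - mu_0):
  S^{-1} · (x̄ - mu_0) = (-7.3077, 3.0769),
  (x̄ - mu_0)^T · [...] = (-2.5)·(-7.3077) + (-1.5)·(3.0769) = 13.6538.

Step 5 — scale by n: T² = 6 · 13.6538 = 81.9231.

T² ≈ 81.9231


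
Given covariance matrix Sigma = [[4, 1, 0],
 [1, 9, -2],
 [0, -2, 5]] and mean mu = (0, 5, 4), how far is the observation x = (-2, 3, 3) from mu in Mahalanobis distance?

Step 1 — centre the observation: (x - mu) = (-2, -2, -1).

Step 2 — invert Sigma (cofactor / det for 3×3, or solve directly):
  Sigma^{-1} = [[0.2579, -0.0314, -0.0126],
 [-0.0314, 0.1258, 0.0503],
 [-0.0126, 0.0503, 0.2201]].

Step 3 — form the quadratic (x - mu)^T · Sigma^{-1} · (x - mu):
  Sigma^{-1} · (x - mu) = (-0.4403, -0.239, -0.2956).
  (x - mu)^T · [Sigma^{-1} · (x - mu)] = (-2)·(-0.4403) + (-2)·(-0.239) + (-1)·(-0.2956) = 1.6541.

Step 4 — take square root: d = √(1.6541) ≈ 1.2861.

d(x, mu) = √(1.6541) ≈ 1.2861


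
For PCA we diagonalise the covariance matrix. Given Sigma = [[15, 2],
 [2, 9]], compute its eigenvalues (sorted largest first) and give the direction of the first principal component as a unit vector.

Step 1 — characteristic polynomial of 2×2 Sigma:
  det(Sigma - λI) = λ² - trace · λ + det = 0.
  trace = 15 + 9 = 24, det = 15·9 - (2)² = 131.
Step 2 — discriminant:
  Δ = trace² - 4·det = 576 - 524 = 52.
Step 3 — eigenvalues:
  λ = (trace ± √Δ)/2 = (24 ± 7.2111)/2,
  λ_1 = 15.6056,  λ_2 = 8.3944.

Step 4 — unit eigenvector for λ_1: solve (Sigma - λ_1 I)v = 0. First row:
  (15 - 15.6056)·v_x + (2)·v_y = 0, i.e. (-0.6056)·v_x + (2)·v_y = 0,
  so v ∝ (b, λ_1 - a) = (2, 0.6056) = u.
  ||u|| = √((2)² + (0.6056)²) = √(4.3667) ≈ 2.0897,
  v_1 = u/||u|| ≈ (0.9571, 0.2898) (||v_1|| = 1).

λ_1 = 15.6056,  λ_2 = 8.3944;  v_1 ≈ (0.9571, 0.2898)


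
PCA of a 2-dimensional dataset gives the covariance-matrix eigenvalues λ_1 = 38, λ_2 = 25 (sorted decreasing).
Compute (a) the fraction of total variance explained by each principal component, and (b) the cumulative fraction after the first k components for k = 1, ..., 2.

Step 1 — total variance = trace(Sigma) = Σ λ_i = 38 + 25 = 63.

Step 2 — fraction explained by component i = λ_i / Σ λ:
  PC1: 38/63 = 0.6032
  PC2: 25/63 = 0.3968

Step 3 — cumulative fraction after k components = (λ_1 + ... + λ_k) / Σ λ:
  k = 1: 38/63 = 0.6032
  k = 2: (38 + 25)/63 = 63/63 = 1

Summary (fraction, with percent):

explained: PC1 0.6032 (60.32%), PC2 0.3968 (39.68%);  cumulative: 0.6032, 1


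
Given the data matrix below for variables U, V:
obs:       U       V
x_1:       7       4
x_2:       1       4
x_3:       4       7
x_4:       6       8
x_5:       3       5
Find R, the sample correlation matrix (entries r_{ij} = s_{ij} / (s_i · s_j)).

Step 1 — column means:
  mean(U) = (7 + 1 + 4 + 6 + 3) / 5 = 21/5 = 4.2
  mean(V) = (4 + 4 + 7 + 8 + 5) / 5 = 28/5 = 5.6

Step 2 — sample variances and covariances s[i,j] = (1/(n-1)) · Σ_k (x_{k,i} - mean_i) · (x_{k,j} - mean_j), with n-1 = 4:
  s[U,U] = ((2.8)·(2.8) + (-3.2)·(-3.2) + (-0.2)·(-0.2) + (1.8)·(1.8) + (-1.2)·(-1.2)) / 4 = 22.8/4 = 5.7
  s[U,V] = ((2.8)·(-1.6) + (-3.2)·(-1.6) + (-0.2)·(1.4) + (1.8)·(2.4) + (-1.2)·(-0.6)) / 4 = 5.4/4 = 1.35
  s[V,V] = ((-1.6)·(-1.6) + (-1.6)·(-1.6) + (1.4)·(1.4) + (2.4)·(2.4) + (-0.6)·(-0.6)) / 4 = 13.2/4 = 3.3
  Sample standard deviations s_i = √(s[i,i]):
  s(U) = √(5.7) = 2.3875
  s(V) = √(3.3) = 1.8166

Step 3 — r_{ij} = s_{ij} / (s_i · s_j):
  r[U,U] = 1 (diagonal).
  r[U,V] = 1.35 / (2.3875 · 1.8166) = 1.35 / 4.337 = 0.3113
  r[V,V] = 1 (diagonal).

R is symmetric with unit diagonal. Assembling:

R = [[1, 0.3113],
 [0.3113, 1]]


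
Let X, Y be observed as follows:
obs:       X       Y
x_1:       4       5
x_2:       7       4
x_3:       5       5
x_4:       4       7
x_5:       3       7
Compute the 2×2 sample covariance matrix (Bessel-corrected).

Step 1 — column means:
  mean(X) = (4 + 7 + 5 + 4 + 3) / 5 = 23/5 = 4.6
  mean(Y) = (5 + 4 + 5 + 7 + 7) / 5 = 28/5 = 5.6

Step 2 — sample covariance S[i,j] = (1/(n-1)) · Σ_k (x_{k,i} - mean_i) · (x_{k,j} - mean_j), with n-1 = 4.
  S[X,X] = ((-0.6)·(-0.6) + (2.4)·(2.4) + (0.4)·(0.4) + (-0.6)·(-0.6) + (-1.6)·(-1.6)) / 4 = 9.2/4 = 2.3
  S[X,Y] = ((-0.6)·(-0.6) + (2.4)·(-1.6) + (0.4)·(-0.6) + (-0.6)·(1.4) + (-1.6)·(1.4)) / 4 = -6.8/4 = -1.7
  S[Y,Y] = ((-0.6)·(-0.6) + (-1.6)·(-1.6) + (-0.6)·(-0.6) + (1.4)·(1.4) + (1.4)·(1.4)) / 4 = 7.2/4 = 1.8

S is symmetric (S[j,i] = S[i,j]). Assembling:

S = [[2.3, -1.7],
 [-1.7, 1.8]]


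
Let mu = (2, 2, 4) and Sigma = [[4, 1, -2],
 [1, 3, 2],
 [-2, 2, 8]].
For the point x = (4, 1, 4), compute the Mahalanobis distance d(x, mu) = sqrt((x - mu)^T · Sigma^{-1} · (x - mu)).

Step 1 — centre the observation: (x - mu) = (2, -1, 0).

Step 2 — invert Sigma (cofactor / det for 3×3, or solve directly):
  Sigma^{-1} = [[0.3846, -0.2308, 0.1538],
 [-0.2308, 0.5385, -0.1923],
 [0.1538, -0.1923, 0.2115]].

Step 3 — form the quadratic (x - mu)^T · Sigma^{-1} · (x - mu):
  Sigma^{-1} · (x - mu) = (1, -1, 0.5).
  (x - mu)^T · [Sigma^{-1} · (x - mu)] = (2)·(1) + (-1)·(-1) + (0)·(0.5) = 3.

Step 4 — take square root: d = √(3) ≈ 1.7321.

d(x, mu) = √(3) ≈ 1.7321


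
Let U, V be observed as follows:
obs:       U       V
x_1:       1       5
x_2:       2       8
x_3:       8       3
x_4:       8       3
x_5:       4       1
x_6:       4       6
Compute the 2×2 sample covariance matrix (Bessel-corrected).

Step 1 — column means:
  mean(U) = (1 + 2 + 8 + 8 + 4 + 4) / 6 = 27/6 = 4.5
  mean(V) = (5 + 8 + 3 + 3 + 1 + 6) / 6 = 26/6 = 4.3333

Step 2 — sample covariance S[i,j] = (1/(n-1)) · Σ_k (x_{k,i} - mean_i) · (x_{k,j} - mean_j), with n-1 = 5.
  S[U,U] = ((-3.5)·(-3.5) + (-2.5)·(-2.5) + (3.5)·(3.5) + (3.5)·(3.5) + (-0.5)·(-0.5) + (-0.5)·(-0.5)) / 5 = 43.5/5 = 8.7
  S[U,V] = ((-3.5)·(0.6667) + (-2.5)·(3.6667) + (3.5)·(-1.3333) + (3.5)·(-1.3333) + (-0.5)·(-3.3333) + (-0.5)·(1.6667)) / 5 = -20/5 = -4
  S[V,V] = ((0.6667)·(0.6667) + (3.6667)·(3.6667) + (-1.3333)·(-1.3333) + (-1.3333)·(-1.3333) + (-3.3333)·(-3.3333) + (1.6667)·(1.6667)) / 5 = 31.3333/5 = 6.2667

S is symmetric (S[j,i] = S[i,j]). Assembling:

S = [[8.7, -4],
 [-4, 6.2667]]


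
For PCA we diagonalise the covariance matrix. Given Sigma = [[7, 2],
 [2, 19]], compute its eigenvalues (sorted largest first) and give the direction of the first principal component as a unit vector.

Step 1 — characteristic polynomial of 2×2 Sigma:
  det(Sigma - λI) = λ² - trace · λ + det = 0.
  trace = 7 + 19 = 26, det = 7·19 - (2)² = 129.
Step 2 — discriminant:
  Δ = trace² - 4·det = 676 - 516 = 160.
Step 3 — eigenvalues:
  λ = (trace ± √Δ)/2 = (26 ± 12.6491)/2,
  λ_1 = 19.3246,  λ_2 = 6.6754.

Step 4 — unit eigenvector for λ_1: solve (Sigma - λ_1 I)v = 0. First row:
  (7 - 19.3246)·v_x + (2)·v_y = 0, i.e. (-12.3246)·v_x + (2)·v_y = 0,
  so v ∝ (b, λ_1 - a) = (2, 12.3246) = u.
  ||u|| = √((2)² + (12.3246)²) = √(155.8947) ≈ 12.4858,
  v_1 = u/||u|| ≈ (0.1602, 0.9871) (||v_1|| = 1).

λ_1 = 19.3246,  λ_2 = 6.6754;  v_1 ≈ (0.1602, 0.9871)


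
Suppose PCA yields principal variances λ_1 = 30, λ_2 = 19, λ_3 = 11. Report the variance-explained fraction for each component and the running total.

Step 1 — total variance = trace(Sigma) = Σ λ_i = 30 + 19 + 11 = 60.

Step 2 — fraction explained by component i = λ_i / Σ λ:
  PC1: 30/60 = 0.5
  PC2: 19/60 = 0.3167
  PC3: 11/60 = 0.1833

Step 3 — cumulative fraction after k components = (λ_1 + ... + λ_k) / Σ λ:
  k = 1: 30/60 = 0.5
  k = 2: (30 + 19)/60 = 49/60 = 0.8167
  k = 3: (30 + 19 + 11)/60 = 60/60 = 1

Summary (fraction, with percent):

explained: PC1 0.5 (50%), PC2 0.3167 (31.67%), PC3 0.1833 (18.33%);  cumulative: 0.5, 0.8167, 1


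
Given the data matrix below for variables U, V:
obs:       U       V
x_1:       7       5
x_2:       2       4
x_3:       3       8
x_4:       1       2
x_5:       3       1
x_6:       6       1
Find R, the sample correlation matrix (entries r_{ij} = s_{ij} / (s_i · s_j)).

Step 1 — column means:
  mean(U) = (7 + 2 + 3 + 1 + 3 + 6) / 6 = 22/6 = 3.6667
  mean(V) = (5 + 4 + 8 + 2 + 1 + 1) / 6 = 21/6 = 3.5

Step 2 — sample variances and covariances s[i,j] = (1/(n-1)) · Σ_k (x_{k,i} - mean_i) · (x_{k,j} - mean_j), with n-1 = 5:
  s[U,U] = ((3.3333)·(3.3333) + (-1.6667)·(-1.6667) + (-0.6667)·(-0.6667) + (-2.6667)·(-2.6667) + (-0.6667)·(-0.6667) + (2.3333)·(2.3333)) / 5 = 27.3333/5 = 5.4667
  s[U,V] = ((3.3333)·(1.5) + (-1.6667)·(0.5) + (-0.6667)·(4.5) + (-2.6667)·(-1.5) + (-0.6667)·(-2.5) + (2.3333)·(-2.5)) / 5 = 1/5 = 0.2
  s[V,V] = ((1.5)·(1.5) + (0.5)·(0.5) + (4.5)·(4.5) + (-1.5)·(-1.5) + (-2.5)·(-2.5) + (-2.5)·(-2.5)) / 5 = 37.5/5 = 7.5
  Sample standard deviations s_i = √(s[i,i]):
  s(U) = √(5.4667) = 2.3381
  s(V) = √(7.5) = 2.7386

Step 3 — r_{ij} = s_{ij} / (s_i · s_j):
  r[U,U] = 1 (diagonal).
  r[U,V] = 0.2 / (2.3381 · 2.7386) = 0.2 / 6.4031 = 0.0312
  r[V,V] = 1 (diagonal).

R is symmetric with unit diagonal. Assembling:

R = [[1, 0.0312],
 [0.0312, 1]]


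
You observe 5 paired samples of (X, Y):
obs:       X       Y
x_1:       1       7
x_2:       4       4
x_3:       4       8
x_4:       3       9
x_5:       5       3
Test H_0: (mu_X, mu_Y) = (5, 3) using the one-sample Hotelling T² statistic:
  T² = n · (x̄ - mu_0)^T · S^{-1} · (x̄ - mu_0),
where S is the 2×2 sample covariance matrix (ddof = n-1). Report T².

Step 1 — sample mean vector:
  mean(X) = (1 + 4 + 4 + 3 + 5) / 5 = 17/5 = 3.4
  mean(Y) = (7 + 4 + 8 + 9 + 3) / 5 = 31/5 = 6.2
  x̄ = (3.4, 6.2),  deviation x̄ - mu_0 = (3.4, 6.2) - (5, 3) = (-1.6, 3.2).

Step 2 — sample covariance matrix, S[i,j] = (1/(n-1)) · Σ_k (x_{k,i} - mean_i) · (x_{k,j} - mean_j), divisor n-1 = 4:
  S[X,X] = ((-2.4)·(-2.4) + (0.6)·(0.6) + (0.6)·(0.6) + (-0.4)·(-0.4) + (1.6)·(1.6)) / 4 = 9.2/4 = 2.3
  S[X,Y] = ((-2.4)·(0.8) + (0.6)·(-2.2) + (0.6)·(1.8) + (-0.4)·(2.8) + (1.6)·(-3.2)) / 4 = -8.4/4 = -2.1
  S[Y,Y] = ((0.8)·(0.8) + (-2.2)·(-2.2) + (1.8)·(1.8) + (2.8)·(2.8) + (-3.2)·(-3.2)) / 4 = 26.8/4 = 6.7
  S = [[2.3, -2.1],
 [-2.1, 6.7]].

Step 3 — invert S. det(S) = 2.3·6.7 - (-2.1)² = 11.
  S^{-1} = (1/det) · [[d, -b], [-b, a]] = [[0.6091, 0.1909],
 [0.1909, 0.2091]].

Step 4 — quadratic form (x̄ - mu_0)^T · S^{-1} · (x̄ - mu_0):
  S^{-1} · (x̄ - mu_0) = (-0.3636, 0.3636),
  (x̄ - mu_0)^T · [...] = (-1.6)·(-0.3636) + (3.2)·(0.3636) = 1.7455.

Step 5 — scale by n: T² = 5 · 1.7455 = 8.7273.

T² ≈ 8.7273


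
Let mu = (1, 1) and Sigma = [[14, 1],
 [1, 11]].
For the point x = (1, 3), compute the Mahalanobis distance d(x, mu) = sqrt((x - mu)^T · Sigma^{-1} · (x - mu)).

Step 1 — centre the observation: (x - mu) = (0, 2).

Step 2 — invert Sigma. det(Sigma) = 14·11 - (1)² = 153.
  Sigma^{-1} = (1/det) · [[d, -b], [-b, a]] = [[0.0719, -0.0065],
 [-0.0065, 0.0915]].

Step 3 — form the quadratic (x - mu)^T · Sigma^{-1} · (x - mu):
  Sigma^{-1} · (x - mu) = (-0.0131, 0.183).
  (x - mu)^T · [Sigma^{-1} · (x - mu)] = (0)·(-0.0131) + (2)·(0.183) = 0.366.

Step 4 — take square root: d = √(0.366) ≈ 0.605.

d(x, mu) = √(0.366) ≈ 0.605


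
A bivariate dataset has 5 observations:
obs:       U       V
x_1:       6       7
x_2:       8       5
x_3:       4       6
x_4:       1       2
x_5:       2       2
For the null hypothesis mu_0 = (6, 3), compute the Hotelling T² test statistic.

Step 1 — sample mean vector:
  mean(U) = (6 + 8 + 4 + 1 + 2) / 5 = 21/5 = 4.2
  mean(V) = (7 + 5 + 6 + 2 + 2) / 5 = 22/5 = 4.4
  x̄ = (4.2, 4.4),  deviation x̄ - mu_0 = (4.2, 4.4) - (6, 3) = (-1.8, 1.4).

Step 2 — sample covariance matrix, S[i,j] = (1/(n-1)) · Σ_k (x_{k,i} - mean_i) · (x_{k,j} - mean_j), divisor n-1 = 4:
  S[U,U] = ((1.8)·(1.8) + (3.8)·(3.8) + (-0.2)·(-0.2) + (-3.2)·(-3.2) + (-2.2)·(-2.2)) / 4 = 32.8/4 = 8.2
  S[U,V] = ((1.8)·(2.6) + (3.8)·(0.6) + (-0.2)·(1.6) + (-3.2)·(-2.4) + (-2.2)·(-2.4)) / 4 = 19.6/4 = 4.9
  S[V,V] = ((2.6)·(2.6) + (0.6)·(0.6) + (1.6)·(1.6) + (-2.4)·(-2.4) + (-2.4)·(-2.4)) / 4 = 21.2/4 = 5.3
  S = [[8.2, 4.9],
 [4.9, 5.3]].

Step 3 — invert S. det(S) = 8.2·5.3 - (4.9)² = 19.45.
  S^{-1} = (1/det) · [[d, -b], [-b, a]] = [[0.2725, -0.2519],
 [-0.2519, 0.4216]].

Step 4 — quadratic form (x̄ - mu_0)^T · S^{-1} · (x̄ - mu_0):
  S^{-1} · (x̄ - mu_0) = (-0.8432, 1.0437),
  (x̄ - mu_0)^T · [...] = (-1.8)·(-0.8432) + (1.4)·(1.0437) = 2.9789.

Step 5 — scale by n: T² = 5 · 2.9789 = 14.8946.

T² ≈ 14.8946


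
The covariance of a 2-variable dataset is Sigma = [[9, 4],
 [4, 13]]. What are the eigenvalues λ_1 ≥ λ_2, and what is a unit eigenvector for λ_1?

Step 1 — characteristic polynomial of 2×2 Sigma:
  det(Sigma - λI) = λ² - trace · λ + det = 0.
  trace = 9 + 13 = 22, det = 9·13 - (4)² = 101.
Step 2 — discriminant:
  Δ = trace² - 4·det = 484 - 404 = 80.
Step 3 — eigenvalues:
  λ = (trace ± √Δ)/2 = (22 ± 8.9443)/2,
  λ_1 = 15.4721,  λ_2 = 6.5279.

Step 4 — unit eigenvector for λ_1: solve (Sigma - λ_1 I)v = 0. First row:
  (9 - 15.4721)·v_x + (4)·v_y = 0, i.e. (-6.4721)·v_x + (4)·v_y = 0,
  so v ∝ (b, λ_1 - a) = (4, 6.4721) = u.
  ||u|| = √((4)² + (6.4721)²) = √(57.8885) ≈ 7.6085,
  v_1 = u/||u|| ≈ (0.5257, 0.8507) (||v_1|| = 1).

λ_1 = 15.4721,  λ_2 = 6.5279;  v_1 ≈ (0.5257, 0.8507)


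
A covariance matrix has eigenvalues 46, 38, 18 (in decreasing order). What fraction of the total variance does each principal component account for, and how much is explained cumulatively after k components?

Step 1 — total variance = trace(Sigma) = Σ λ_i = 46 + 38 + 18 = 102.

Step 2 — fraction explained by component i = λ_i / Σ λ:
  PC1: 46/102 = 0.451
  PC2: 38/102 = 0.3725
  PC3: 18/102 = 0.1765

Step 3 — cumulative fraction after k components = (λ_1 + ... + λ_k) / Σ λ:
  k = 1: 46/102 = 0.451
  k = 2: (46 + 38)/102 = 84/102 = 0.8235
  k = 3: (46 + 38 + 18)/102 = 102/102 = 1

Summary (fraction, with percent):

explained: PC1 0.451 (45.1%), PC2 0.3725 (37.25%), PC3 0.1765 (17.65%);  cumulative: 0.451, 0.8235, 1


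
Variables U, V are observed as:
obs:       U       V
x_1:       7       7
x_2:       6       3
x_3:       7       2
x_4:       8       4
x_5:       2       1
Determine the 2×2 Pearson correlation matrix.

Step 1 — column means:
  mean(U) = (7 + 6 + 7 + 8 + 2) / 5 = 30/5 = 6
  mean(V) = (7 + 3 + 2 + 4 + 1) / 5 = 17/5 = 3.4

Step 2 — sample variances and covariances s[i,j] = (1/(n-1)) · Σ_k (x_{k,i} - mean_i) · (x_{k,j} - mean_j), with n-1 = 4:
  s[U,U] = ((1)·(1) + (0)·(0) + (1)·(1) + (2)·(2) + (-4)·(-4)) / 4 = 22/4 = 5.5
  s[U,V] = ((1)·(3.6) + (0)·(-0.4) + (1)·(-1.4) + (2)·(0.6) + (-4)·(-2.4)) / 4 = 13/4 = 3.25
  s[V,V] = ((3.6)·(3.6) + (-0.4)·(-0.4) + (-1.4)·(-1.4) + (0.6)·(0.6) + (-2.4)·(-2.4)) / 4 = 21.2/4 = 5.3
  Sample standard deviations s_i = √(s[i,i]):
  s(U) = √(5.5) = 2.3452
  s(V) = √(5.3) = 2.3022

Step 3 — r_{ij} = s_{ij} / (s_i · s_j):
  r[U,U] = 1 (diagonal).
  r[U,V] = 3.25 / (2.3452 · 2.3022) = 3.25 / 5.3991 = 0.602
  r[V,V] = 1 (diagonal).

R is symmetric with unit diagonal. Assembling:

R = [[1, 0.602],
 [0.602, 1]]


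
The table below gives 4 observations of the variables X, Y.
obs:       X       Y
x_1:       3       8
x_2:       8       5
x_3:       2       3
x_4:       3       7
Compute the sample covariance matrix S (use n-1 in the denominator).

Step 1 — column means:
  mean(X) = (3 + 8 + 2 + 3) / 4 = 16/4 = 4
  mean(Y) = (8 + 5 + 3 + 7) / 4 = 23/4 = 5.75

Step 2 — sample covariance S[i,j] = (1/(n-1)) · Σ_k (x_{k,i} - mean_i) · (x_{k,j} - mean_j), with n-1 = 3.
  S[X,X] = ((-1)·(-1) + (4)·(4) + (-2)·(-2) + (-1)·(-1)) / 3 = 22/3 = 7.3333
  S[X,Y] = ((-1)·(2.25) + (4)·(-0.75) + (-2)·(-2.75) + (-1)·(1.25)) / 3 = -1/3 = -0.3333
  S[Y,Y] = ((2.25)·(2.25) + (-0.75)·(-0.75) + (-2.75)·(-2.75) + (1.25)·(1.25)) / 3 = 14.75/3 = 4.9167

S is symmetric (S[j,i] = S[i,j]). Assembling:

S = [[7.3333, -0.3333],
 [-0.3333, 4.9167]]


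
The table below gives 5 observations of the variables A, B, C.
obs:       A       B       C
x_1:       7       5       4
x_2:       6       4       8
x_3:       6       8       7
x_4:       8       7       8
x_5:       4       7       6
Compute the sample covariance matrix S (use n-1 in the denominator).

Step 1 — column means:
  mean(A) = (7 + 6 + 6 + 8 + 4) / 5 = 31/5 = 6.2
  mean(B) = (5 + 4 + 8 + 7 + 7) / 5 = 31/5 = 6.2
  mean(C) = (4 + 8 + 7 + 8 + 6) / 5 = 33/5 = 6.6

Step 2 — sample covariance S[i,j] = (1/(n-1)) · Σ_k (x_{k,i} - mean_i) · (x_{k,j} - mean_j), with n-1 = 4.
  S[A,A] = ((0.8)·(0.8) + (-0.2)·(-0.2) + (-0.2)·(-0.2) + (1.8)·(1.8) + (-2.2)·(-2.2)) / 4 = 8.8/4 = 2.2
  S[A,B] = ((0.8)·(-1.2) + (-0.2)·(-2.2) + (-0.2)·(1.8) + (1.8)·(0.8) + (-2.2)·(0.8)) / 4 = -1.2/4 = -0.3
  S[A,C] = ((0.8)·(-2.6) + (-0.2)·(1.4) + (-0.2)·(0.4) + (1.8)·(1.4) + (-2.2)·(-0.6)) / 4 = 1.4/4 = 0.35
  S[B,B] = ((-1.2)·(-1.2) + (-2.2)·(-2.2) + (1.8)·(1.8) + (0.8)·(0.8) + (0.8)·(0.8)) / 4 = 10.8/4 = 2.7
  S[B,C] = ((-1.2)·(-2.6) + (-2.2)·(1.4) + (1.8)·(0.4) + (0.8)·(1.4) + (0.8)·(-0.6)) / 4 = 1.4/4 = 0.35
  S[C,C] = ((-2.6)·(-2.6) + (1.4)·(1.4) + (0.4)·(0.4) + (1.4)·(1.4) + (-0.6)·(-0.6)) / 4 = 11.2/4 = 2.8

S is symmetric (S[j,i] = S[i,j]). Assembling:

S = [[2.2, -0.3, 0.35],
 [-0.3, 2.7, 0.35],
 [0.35, 0.35, 2.8]]


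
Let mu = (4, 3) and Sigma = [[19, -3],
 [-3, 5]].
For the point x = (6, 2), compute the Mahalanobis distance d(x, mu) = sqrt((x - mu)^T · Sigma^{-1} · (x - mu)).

Step 1 — centre the observation: (x - mu) = (2, -1).

Step 2 — invert Sigma. det(Sigma) = 19·5 - (-3)² = 86.
  Sigma^{-1} = (1/det) · [[d, -b], [-b, a]] = [[0.0581, 0.0349],
 [0.0349, 0.2209]].

Step 3 — form the quadratic (x - mu)^T · Sigma^{-1} · (x - mu):
  Sigma^{-1} · (x - mu) = (0.0814, -0.1512).
  (x - mu)^T · [Sigma^{-1} · (x - mu)] = (2)·(0.0814) + (-1)·(-0.1512) = 0.314.

Step 4 — take square root: d = √(0.314) ≈ 0.5603.

d(x, mu) = √(0.314) ≈ 0.5603


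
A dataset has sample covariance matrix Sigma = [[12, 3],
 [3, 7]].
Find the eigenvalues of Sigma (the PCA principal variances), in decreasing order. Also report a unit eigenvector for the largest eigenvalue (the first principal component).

Step 1 — characteristic polynomial of 2×2 Sigma:
  det(Sigma - λI) = λ² - trace · λ + det = 0.
  trace = 12 + 7 = 19, det = 12·7 - (3)² = 75.
Step 2 — discriminant:
  Δ = trace² - 4·det = 361 - 300 = 61.
Step 3 — eigenvalues:
  λ = (trace ± √Δ)/2 = (19 ± 7.8102)/2,
  λ_1 = 13.4051,  λ_2 = 5.5949.

Step 4 — unit eigenvector for λ_1: solve (Sigma - λ_1 I)v = 0. First row:
  (12 - 13.4051)·v_x + (3)·v_y = 0, i.e. (-1.4051)·v_x + (3)·v_y = 0,
  so v ∝ (b, λ_1 - a) = (3, 1.4051) = u.
  ||u|| = √((3)² + (1.4051)²) = √(10.9744) ≈ 3.3128,
  v_1 = u/||u|| ≈ (0.9056, 0.4242) (||v_1|| = 1).

λ_1 = 13.4051,  λ_2 = 5.5949;  v_1 ≈ (0.9056, 0.4242)


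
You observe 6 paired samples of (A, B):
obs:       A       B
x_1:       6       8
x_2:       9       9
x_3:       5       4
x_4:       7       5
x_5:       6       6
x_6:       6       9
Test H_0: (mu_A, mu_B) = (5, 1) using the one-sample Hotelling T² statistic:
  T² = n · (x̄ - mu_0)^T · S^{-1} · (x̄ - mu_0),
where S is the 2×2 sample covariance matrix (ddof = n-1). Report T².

Step 1 — sample mean vector:
  mean(A) = (6 + 9 + 5 + 7 + 6 + 6) / 6 = 39/6 = 6.5
  mean(B) = (8 + 9 + 4 + 5 + 6 + 9) / 6 = 41/6 = 6.8333
  x̄ = (6.5, 6.8333),  deviation x̄ - mu_0 = (6.5, 6.8333) - (5, 1) = (1.5, 5.8333).

Step 2 — sample covariance matrix, S[i,j] = (1/(n-1)) · Σ_k (x_{k,i} - mean_i) · (x_{k,j} - mean_j), divisor n-1 = 5:
  S[A,A] = ((-0.5)·(-0.5) + (2.5)·(2.5) + (-1.5)·(-1.5) + (0.5)·(0.5) + (-0.5)·(-0.5) + (-0.5)·(-0.5)) / 5 = 9.5/5 = 1.9
  S[A,B] = ((-0.5)·(1.1667) + (2.5)·(2.1667) + (-1.5)·(-2.8333) + (0.5)·(-1.8333) + (-0.5)·(-0.8333) + (-0.5)·(2.1667)) / 5 = 7.5/5 = 1.5
  S[B,B] = ((1.1667)·(1.1667) + (2.1667)·(2.1667) + (-2.8333)·(-2.8333) + (-1.8333)·(-1.8333) + (-0.8333)·(-0.8333) + (2.1667)·(2.1667)) / 5 = 22.8333/5 = 4.5667
  S = [[1.9, 1.5],
 [1.5, 4.5667]].

Step 3 — invert S. det(S) = 1.9·4.5667 - (1.5)² = 6.4267.
  S^{-1} = (1/det) · [[d, -b], [-b, a]] = [[0.7106, -0.2334],
 [-0.2334, 0.2956]].

Step 4 — quadratic form (x̄ - mu_0)^T · S^{-1} · (x̄ - mu_0):
  S^{-1} · (x̄ - mu_0) = (-0.2956, 1.3745),
  (x̄ - mu_0)^T · [...] = (1.5)·(-0.2956) + (5.8333)·(1.3745) = 7.5743.

Step 5 — scale by n: T² = 6 · 7.5743 = 45.4461.

T² ≈ 45.4461


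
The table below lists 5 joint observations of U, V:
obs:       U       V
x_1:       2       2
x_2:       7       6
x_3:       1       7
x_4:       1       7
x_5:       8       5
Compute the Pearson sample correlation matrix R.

Step 1 — column means:
  mean(U) = (2 + 7 + 1 + 1 + 8) / 5 = 19/5 = 3.8
  mean(V) = (2 + 6 + 7 + 7 + 5) / 5 = 27/5 = 5.4

Step 2 — sample variances and covariances s[i,j] = (1/(n-1)) · Σ_k (x_{k,i} - mean_i) · (x_{k,j} - mean_j), with n-1 = 4:
  s[U,U] = ((-1.8)·(-1.8) + (3.2)·(3.2) + (-2.8)·(-2.8) + (-2.8)·(-2.8) + (4.2)·(4.2)) / 4 = 46.8/4 = 11.7
  s[U,V] = ((-1.8)·(-3.4) + (3.2)·(0.6) + (-2.8)·(1.6) + (-2.8)·(1.6) + (4.2)·(-0.4)) / 4 = -2.6/4 = -0.65
  s[V,V] = ((-3.4)·(-3.4) + (0.6)·(0.6) + (1.6)·(1.6) + (1.6)·(1.6) + (-0.4)·(-0.4)) / 4 = 17.2/4 = 4.3
  Sample standard deviations s_i = √(s[i,i]):
  s(U) = √(11.7) = 3.4205
  s(V) = √(4.3) = 2.0736

Step 3 — r_{ij} = s_{ij} / (s_i · s_j):
  r[U,U] = 1 (diagonal).
  r[U,V] = -0.65 / (3.4205 · 2.0736) = -0.65 / 7.093 = -0.0916
  r[V,V] = 1 (diagonal).

R is symmetric with unit diagonal. Assembling:

R = [[1, -0.0916],
 [-0.0916, 1]]


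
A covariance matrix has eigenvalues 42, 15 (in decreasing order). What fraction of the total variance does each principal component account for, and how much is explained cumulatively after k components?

Step 1 — total variance = trace(Sigma) = Σ λ_i = 42 + 15 = 57.

Step 2 — fraction explained by component i = λ_i / Σ λ:
  PC1: 42/57 = 0.7368
  PC2: 15/57 = 0.2632

Step 3 — cumulative fraction after k components = (λ_1 + ... + λ_k) / Σ λ:
  k = 1: 42/57 = 0.7368
  k = 2: (42 + 15)/57 = 57/57 = 1

Summary (fraction, with percent):

explained: PC1 0.7368 (73.68%), PC2 0.2632 (26.32%);  cumulative: 0.7368, 1


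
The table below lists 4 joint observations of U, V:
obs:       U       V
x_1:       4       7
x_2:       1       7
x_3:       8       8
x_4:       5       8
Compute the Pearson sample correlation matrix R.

Step 1 — column means:
  mean(U) = (4 + 1 + 8 + 5) / 4 = 18/4 = 4.5
  mean(V) = (7 + 7 + 8 + 8) / 4 = 30/4 = 7.5

Step 2 — sample variances and covariances s[i,j] = (1/(n-1)) · Σ_k (x_{k,i} - mean_i) · (x_{k,j} - mean_j), with n-1 = 3:
  s[U,U] = ((-0.5)·(-0.5) + (-3.5)·(-3.5) + (3.5)·(3.5) + (0.5)·(0.5)) / 3 = 25/3 = 8.3333
  s[U,V] = ((-0.5)·(-0.5) + (-3.5)·(-0.5) + (3.5)·(0.5) + (0.5)·(0.5)) / 3 = 4/3 = 1.3333
  s[V,V] = ((-0.5)·(-0.5) + (-0.5)·(-0.5) + (0.5)·(0.5) + (0.5)·(0.5)) / 3 = 1/3 = 0.3333
  Sample standard deviations s_i = √(s[i,i]):
  s(U) = √(8.3333) = 2.8868
  s(V) = √(0.3333) = 0.5774

Step 3 — r_{ij} = s_{ij} / (s_i · s_j):
  r[U,U] = 1 (diagonal).
  r[U,V] = 1.3333 / (2.8868 · 0.5774) = 1.3333 / 1.6667 = 0.8
  r[V,V] = 1 (diagonal).

R is symmetric with unit diagonal. Assembling:

R = [[1, 0.8],
 [0.8, 1]]


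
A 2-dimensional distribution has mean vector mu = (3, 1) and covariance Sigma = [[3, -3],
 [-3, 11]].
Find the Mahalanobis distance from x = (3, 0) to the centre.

Step 1 — centre the observation: (x - mu) = (0, -1).

Step 2 — invert Sigma. det(Sigma) = 3·11 - (-3)² = 24.
  Sigma^{-1} = (1/det) · [[d, -b], [-b, a]] = [[0.4583, 0.125],
 [0.125, 0.125]].

Step 3 — form the quadratic (x - mu)^T · Sigma^{-1} · (x - mu):
  Sigma^{-1} · (x - mu) = (-0.125, -0.125).
  (x - mu)^T · [Sigma^{-1} · (x - mu)] = (0)·(-0.125) + (-1)·(-0.125) = 0.125.

Step 4 — take square root: d = √(0.125) ≈ 0.3536.

d(x, mu) = √(0.125) ≈ 0.3536


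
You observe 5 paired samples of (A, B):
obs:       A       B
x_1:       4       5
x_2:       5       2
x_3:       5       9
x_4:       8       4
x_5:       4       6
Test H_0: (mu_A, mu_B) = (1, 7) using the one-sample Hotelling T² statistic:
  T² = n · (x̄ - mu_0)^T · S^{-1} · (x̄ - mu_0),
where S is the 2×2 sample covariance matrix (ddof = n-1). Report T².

Step 1 — sample mean vector:
  mean(A) = (4 + 5 + 5 + 8 + 4) / 5 = 26/5 = 5.2
  mean(B) = (5 + 2 + 9 + 4 + 6) / 5 = 26/5 = 5.2
  x̄ = (5.2, 5.2),  deviation x̄ - mu_0 = (5.2, 5.2) - (1, 7) = (4.2, -1.8).

Step 2 — sample covariance matrix, S[i,j] = (1/(n-1)) · Σ_k (x_{k,i} - mean_i) · (x_{k,j} - mean_j), divisor n-1 = 4:
  S[A,A] = ((-1.2)·(-1.2) + (-0.2)·(-0.2) + (-0.2)·(-0.2) + (2.8)·(2.8) + (-1.2)·(-1.2)) / 4 = 10.8/4 = 2.7
  S[A,B] = ((-1.2)·(-0.2) + (-0.2)·(-3.2) + (-0.2)·(3.8) + (2.8)·(-1.2) + (-1.2)·(0.8)) / 4 = -4.2/4 = -1.05
  S[B,B] = ((-0.2)·(-0.2) + (-3.2)·(-3.2) + (3.8)·(3.8) + (-1.2)·(-1.2) + (0.8)·(0.8)) / 4 = 26.8/4 = 6.7
  S = [[2.7, -1.05],
 [-1.05, 6.7]].

Step 3 — invert S. det(S) = 2.7·6.7 - (-1.05)² = 16.9875.
  S^{-1} = (1/det) · [[d, -b], [-b, a]] = [[0.3944, 0.0618],
 [0.0618, 0.1589]].

Step 4 — quadratic form (x̄ - mu_0)^T · S^{-1} · (x̄ - mu_0):
  S^{-1} · (x̄ - mu_0) = (1.5453, -0.0265),
  (x̄ - mu_0)^T · [...] = (4.2)·(1.5453) + (-1.8)·(-0.0265) = 6.5377.

Step 5 — scale by n: T² = 5 · 6.5377 = 32.6887.

T² ≈ 32.6887


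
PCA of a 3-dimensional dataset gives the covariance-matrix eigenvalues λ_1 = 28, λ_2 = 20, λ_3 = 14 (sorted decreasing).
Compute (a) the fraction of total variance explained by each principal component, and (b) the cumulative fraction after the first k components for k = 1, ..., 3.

Step 1 — total variance = trace(Sigma) = Σ λ_i = 28 + 20 + 14 = 62.

Step 2 — fraction explained by component i = λ_i / Σ λ:
  PC1: 28/62 = 0.4516
  PC2: 20/62 = 0.3226
  PC3: 14/62 = 0.2258

Step 3 — cumulative fraction after k components = (λ_1 + ... + λ_k) / Σ λ:
  k = 1: 28/62 = 0.4516
  k = 2: (28 + 20)/62 = 48/62 = 0.7742
  k = 3: (28 + 20 + 14)/62 = 62/62 = 1

Summary (fraction, with percent):

explained: PC1 0.4516 (45.16%), PC2 0.3226 (32.26%), PC3 0.2258 (22.58%);  cumulative: 0.4516, 0.7742, 1


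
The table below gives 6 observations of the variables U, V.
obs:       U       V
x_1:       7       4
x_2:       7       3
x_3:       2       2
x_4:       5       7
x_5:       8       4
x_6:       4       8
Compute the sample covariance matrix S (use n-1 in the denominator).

Step 1 — column means:
  mean(U) = (7 + 7 + 2 + 5 + 8 + 4) / 6 = 33/6 = 5.5
  mean(V) = (4 + 3 + 2 + 7 + 4 + 8) / 6 = 28/6 = 4.6667

Step 2 — sample covariance S[i,j] = (1/(n-1)) · Σ_k (x_{k,i} - mean_i) · (x_{k,j} - mean_j), with n-1 = 5.
  S[U,U] = ((1.5)·(1.5) + (1.5)·(1.5) + (-3.5)·(-3.5) + (-0.5)·(-0.5) + (2.5)·(2.5) + (-1.5)·(-1.5)) / 5 = 25.5/5 = 5.1
  S[U,V] = ((1.5)·(-0.6667) + (1.5)·(-1.6667) + (-3.5)·(-2.6667) + (-0.5)·(2.3333) + (2.5)·(-0.6667) + (-1.5)·(3.3333)) / 5 = -2/5 = -0.4
  S[V,V] = ((-0.6667)·(-0.6667) + (-1.6667)·(-1.6667) + (-2.6667)·(-2.6667) + (2.3333)·(2.3333) + (-0.6667)·(-0.6667) + (3.3333)·(3.3333)) / 5 = 27.3333/5 = 5.4667

S is symmetric (S[j,i] = S[i,j]). Assembling:

S = [[5.1, -0.4],
 [-0.4, 5.4667]]


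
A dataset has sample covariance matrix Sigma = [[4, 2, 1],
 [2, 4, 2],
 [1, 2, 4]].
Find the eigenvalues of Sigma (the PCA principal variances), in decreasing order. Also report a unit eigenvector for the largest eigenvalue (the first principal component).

Step 1 — characteristic polynomial p(λ) = det(λI - Sigma) = λ³ - tr·λ² + c_1·λ - det, where tr = trace, c_1 = sum of the principal 2×2 minors, det = det(Sigma):
  tr = 4 + 4 + 4 = 12,
  c_1 = (4·4 - (2)²) + (4·4 - (1)²) + (4·4 - (2)²) = 12 + 15 + 12 = 39,
  det = 4·(4·4 - (2)²) - (2)·((2)·4 - (2)·(1)) + (1)·((2)·(2) - 4·(1)) = 4·(12) - (2)·(6) + (1)·(0) = 36.
  So p(λ) = λ³ - 12λ² + 39λ - 36.
Step 2 — look for an integer root (rational root theorem: any rational root is an integer divisor of 36). Testing λ = 3:
  p(3) = 27 - 108 + 117 - 36 = 0  ✓
  Dividing out (λ - 3): p(λ) = (λ - 3)(λ² - 9λ + 12).
Step 3 — remaining eigenvalues from the quadratic λ² - 9λ + 12 = 0:
  Δ = 9² - 4·12 = 81 - 48 = 33,  λ = (9 ± √33)/2 = (9 ± 5.7446)/2 ≈ 7.3723 or 1.6277.
  Sorted: λ_1 = 7.3723,  λ_2 = 3,  λ_3 = 1.6277  (check: sum = 12 = tr ✓).

Step 4 — unit eigenvector for λ_1 ≈ 7.3723: v spans the null space of (Sigma - λ_1 I), whose rows are
  r_1 = (-3.3723, 2, 1),  r_2 = (2, -3.3723, 2),  r_3 = (1, 2, -3.3723).
  v is orthogonal to every row, so take v ∝ r_1 × r_2 = ((2)·(2) - (1)·(-3.3723), (1)·(2) - (-3.3723)·(2), (-3.3723)·(-3.3723) - (2)·(2)) ≈ (7.3723, 8.7446, 7.3723).
  Let u = (7.3723, 8.7446, 7.3723).
  ||u|| = √((7.3723)² + (8.7446)² + (7.3723)²) = √(185.1684) ≈ 13.6077,  v_1 = u/||u|| ≈ (0.5418, 0.6426, 0.5418) (||v_1|| = 1).

λ_1 = 7.3723,  λ_2 = 3,  λ_3 = 1.6277;  v_1 ≈ (0.5418, 0.6426, 0.5418)


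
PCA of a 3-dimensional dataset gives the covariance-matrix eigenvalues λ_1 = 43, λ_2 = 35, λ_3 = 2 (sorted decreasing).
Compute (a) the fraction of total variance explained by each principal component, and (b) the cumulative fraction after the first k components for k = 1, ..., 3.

Step 1 — total variance = trace(Sigma) = Σ λ_i = 43 + 35 + 2 = 80.

Step 2 — fraction explained by component i = λ_i / Σ λ:
  PC1: 43/80 = 0.5375
  PC2: 35/80 = 0.4375
  PC3: 2/80 = 0.025

Step 3 — cumulative fraction after k components = (λ_1 + ... + λ_k) / Σ λ:
  k = 1: 43/80 = 0.5375
  k = 2: (43 + 35)/80 = 78/80 = 0.975
  k = 3: (43 + 35 + 2)/80 = 80/80 = 1

Summary (fraction, with percent):

explained: PC1 0.5375 (53.75%), PC2 0.4375 (43.75%), PC3 0.025 (2.5%);  cumulative: 0.5375, 0.975, 1


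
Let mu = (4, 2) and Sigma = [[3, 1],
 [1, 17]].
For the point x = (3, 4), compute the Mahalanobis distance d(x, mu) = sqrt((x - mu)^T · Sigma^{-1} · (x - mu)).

Step 1 — centre the observation: (x - mu) = (-1, 2).

Step 2 — invert Sigma. det(Sigma) = 3·17 - (1)² = 50.
  Sigma^{-1} = (1/det) · [[d, -b], [-b, a]] = [[0.34, -0.02],
 [-0.02, 0.06]].

Step 3 — form the quadratic (x - mu)^T · Sigma^{-1} · (x - mu):
  Sigma^{-1} · (x - mu) = (-0.38, 0.14).
  (x - mu)^T · [Sigma^{-1} · (x - mu)] = (-1)·(-0.38) + (2)·(0.14) = 0.66.

Step 4 — take square root: d = √(0.66) ≈ 0.8124.

d(x, mu) = √(0.66) ≈ 0.8124


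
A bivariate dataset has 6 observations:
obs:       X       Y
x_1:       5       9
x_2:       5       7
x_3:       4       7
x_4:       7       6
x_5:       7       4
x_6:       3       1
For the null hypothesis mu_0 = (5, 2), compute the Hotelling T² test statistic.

Step 1 — sample mean vector:
  mean(X) = (5 + 5 + 4 + 7 + 7 + 3) / 6 = 31/6 = 5.1667
  mean(Y) = (9 + 7 + 7 + 6 + 4 + 1) / 6 = 34/6 = 5.6667
  x̄ = (5.1667, 5.6667),  deviation x̄ - mu_0 = (5.1667, 5.6667) - (5, 2) = (0.1667, 3.6667).

Step 2 — sample covariance matrix, S[i,j] = (1/(n-1)) · Σ_k (x_{k,i} - mean_i) · (x_{k,j} - mean_j), divisor n-1 = 5:
  S[X,X] = ((-0.1667)·(-0.1667) + (-0.1667)·(-0.1667) + (-1.1667)·(-1.1667) + (1.8333)·(1.8333) + (1.8333)·(1.8333) + (-2.1667)·(-2.1667)) / 5 = 12.8333/5 = 2.5667
  S[X,Y] = ((-0.1667)·(3.3333) + (-0.1667)·(1.3333) + (-1.1667)·(1.3333) + (1.8333)·(0.3333) + (1.8333)·(-1.6667) + (-2.1667)·(-4.6667)) / 5 = 5.3333/5 = 1.0667
  S[Y,Y] = ((3.3333)·(3.3333) + (1.3333)·(1.3333) + (1.3333)·(1.3333) + (0.3333)·(0.3333) + (-1.6667)·(-1.6667) + (-4.6667)·(-4.6667)) / 5 = 39.3333/5 = 7.8667
  S = [[2.5667, 1.0667],
 [1.0667, 7.8667]].

Step 3 — invert S. det(S) = 2.5667·7.8667 - (1.0667)² = 19.0533.
  S^{-1} = (1/det) · [[d, -b], [-b, a]] = [[0.4129, -0.056],
 [-0.056, 0.1347]].

Step 4 — quadratic form (x̄ - mu_0)^T · S^{-1} · (x̄ - mu_0):
  S^{-1} · (x̄ - mu_0) = (-0.1365, 0.4846),
  (x̄ - mu_0)^T · [...] = (0.1667)·(-0.1365) + (3.6667)·(0.4846) = 1.7541.

Step 5 — scale by n: T² = 6 · 1.7541 = 10.5248.

T² ≈ 10.5248


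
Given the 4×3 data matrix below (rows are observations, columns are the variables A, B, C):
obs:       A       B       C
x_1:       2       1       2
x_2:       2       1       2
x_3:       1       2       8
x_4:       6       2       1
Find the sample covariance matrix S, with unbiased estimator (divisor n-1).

Step 1 — column means:
  mean(A) = (2 + 2 + 1 + 6) / 4 = 11/4 = 2.75
  mean(B) = (1 + 1 + 2 + 2) / 4 = 6/4 = 1.5
  mean(C) = (2 + 2 + 8 + 1) / 4 = 13/4 = 3.25

Step 2 — sample covariance S[i,j] = (1/(n-1)) · Σ_k (x_{k,i} - mean_i) · (x_{k,j} - mean_j), with n-1 = 3.
  S[A,A] = ((-0.75)·(-0.75) + (-0.75)·(-0.75) + (-1.75)·(-1.75) + (3.25)·(3.25)) / 3 = 14.75/3 = 4.9167
  S[A,B] = ((-0.75)·(-0.5) + (-0.75)·(-0.5) + (-1.75)·(0.5) + (3.25)·(0.5)) / 3 = 1.5/3 = 0.5
  S[A,C] = ((-0.75)·(-1.25) + (-0.75)·(-1.25) + (-1.75)·(4.75) + (3.25)·(-2.25)) / 3 = -13.75/3 = -4.5833
  S[B,B] = ((-0.5)·(-0.5) + (-0.5)·(-0.5) + (0.5)·(0.5) + (0.5)·(0.5)) / 3 = 1/3 = 0.3333
  S[B,C] = ((-0.5)·(-1.25) + (-0.5)·(-1.25) + (0.5)·(4.75) + (0.5)·(-2.25)) / 3 = 2.5/3 = 0.8333
  S[C,C] = ((-1.25)·(-1.25) + (-1.25)·(-1.25) + (4.75)·(4.75) + (-2.25)·(-2.25)) / 3 = 30.75/3 = 10.25

S is symmetric (S[j,i] = S[i,j]). Assembling:

S = [[4.9167, 0.5, -4.5833],
 [0.5, 0.3333, 0.8333],
 [-4.5833, 0.8333, 10.25]]


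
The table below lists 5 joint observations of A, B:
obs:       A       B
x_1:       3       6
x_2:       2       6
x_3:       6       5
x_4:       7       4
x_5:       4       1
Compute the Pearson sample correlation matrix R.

Step 1 — column means:
  mean(A) = (3 + 2 + 6 + 7 + 4) / 5 = 22/5 = 4.4
  mean(B) = (6 + 6 + 5 + 4 + 1) / 5 = 22/5 = 4.4

Step 2 — sample variances and covariances s[i,j] = (1/(n-1)) · Σ_k (x_{k,i} - mean_i) · (x_{k,j} - mean_j), with n-1 = 4:
  s[A,A] = ((-1.4)·(-1.4) + (-2.4)·(-2.4) + (1.6)·(1.6) + (2.6)·(2.6) + (-0.4)·(-0.4)) / 4 = 17.2/4 = 4.3
  s[A,B] = ((-1.4)·(1.6) + (-2.4)·(1.6) + (1.6)·(0.6) + (2.6)·(-0.4) + (-0.4)·(-3.4)) / 4 = -4.8/4 = -1.2
  s[B,B] = ((1.6)·(1.6) + (1.6)·(1.6) + (0.6)·(0.6) + (-0.4)·(-0.4) + (-3.4)·(-3.4)) / 4 = 17.2/4 = 4.3
  Sample standard deviations s_i = √(s[i,i]):
  s(A) = √(4.3) = 2.0736
  s(B) = √(4.3) = 2.0736

Step 3 — r_{ij} = s_{ij} / (s_i · s_j):
  r[A,A] = 1 (diagonal).
  r[A,B] = -1.2 / (2.0736 · 2.0736) = -1.2 / 4.3 = -0.2791
  r[B,B] = 1 (diagonal).

R is symmetric with unit diagonal. Assembling:

R = [[1, -0.2791],
 [-0.2791, 1]]


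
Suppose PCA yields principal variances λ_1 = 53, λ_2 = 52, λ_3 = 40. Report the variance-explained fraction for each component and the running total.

Step 1 — total variance = trace(Sigma) = Σ λ_i = 53 + 52 + 40 = 145.

Step 2 — fraction explained by component i = λ_i / Σ λ:
  PC1: 53/145 = 0.3655
  PC2: 52/145 = 0.3586
  PC3: 40/145 = 0.2759

Step 3 — cumulative fraction after k components = (λ_1 + ... + λ_k) / Σ λ:
  k = 1: 53/145 = 0.3655
  k = 2: (53 + 52)/145 = 105/145 = 0.7241
  k = 3: (53 + 52 + 40)/145 = 145/145 = 1

Summary (fraction, with percent):

explained: PC1 0.3655 (36.55%), PC2 0.3586 (35.86%), PC3 0.2759 (27.59%);  cumulative: 0.3655, 0.7241, 1


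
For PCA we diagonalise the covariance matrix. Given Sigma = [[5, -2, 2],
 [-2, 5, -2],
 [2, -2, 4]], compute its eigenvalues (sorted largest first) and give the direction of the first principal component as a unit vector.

Step 1 — characteristic polynomial p(λ) = det(λI - Sigma) = λ³ - tr·λ² + c_1·λ - det, where tr = trace, c_1 = sum of the principal 2×2 minors, det = det(Sigma):
  tr = 5 + 5 + 4 = 14,
  c_1 = (5·5 - (-2)²) + (5·4 - (2)²) + (5·4 - (-2)²) = 21 + 16 + 16 = 53,
  det = 5·(5·4 - (-2)²) - (-2)·((-2)·4 - (-2)·(2)) + (2)·((-2)·(-2) - 5·(2)) = 5·(16) - (-2)·(-4) + (2)·(-6) = 60.
  So p(λ) = λ³ - 14λ² + 53λ - 60.
Step 2 — look for an integer root (rational root theorem: any rational root is an integer divisor of 60). Testing λ = 3:
  p(3) = 27 - 126 + 159 - 60 = 0  ✓
  Dividing out (λ - 3): p(λ) = (λ - 3)(λ² - 11λ + 20).
Step 3 — remaining eigenvalues from the quadratic λ² - 11λ + 20 = 0:
  Δ = 11² - 4·20 = 121 - 80 = 41,  λ = (11 ± √41)/2 = (11 ± 6.4031)/2 ≈ 8.7016 or 2.2984.
  Sorted: λ_1 = 8.7016,  λ_2 = 3,  λ_3 = 2.2984  (check: sum = 14 = tr ✓).

Step 4 — unit eigenvector for λ_1 ≈ 8.7016: v spans the null space of (Sigma - λ_1 I), whose rows are
  r_1 = (-3.7016, -2, 2),  r_2 = (-2, -3.7016, -2),  r_3 = (2, -2, -4.7016).
  v is orthogonal to every row, so take v ∝ r_1 × r_2 = ((-2)·(-2) - (2)·(-3.7016), (2)·(-2) - (-3.7016)·(-2), (-3.7016)·(-3.7016) - (-2)·(-2)) ≈ (11.4031, -11.4031, 9.7016).
  Let u = (11.4031, -11.4031, 9.7016).
  ||u|| = √((11.4031)² + (-11.4031)² + (9.7016)²) = √(354.1828) ≈ 18.8197,  v_1 = u/||u|| ≈ (0.6059, -0.6059, 0.5155) (||v_1|| = 1).

λ_1 = 8.7016,  λ_2 = 3,  λ_3 = 2.2984;  v_1 ≈ (0.6059, -0.6059, 0.5155)


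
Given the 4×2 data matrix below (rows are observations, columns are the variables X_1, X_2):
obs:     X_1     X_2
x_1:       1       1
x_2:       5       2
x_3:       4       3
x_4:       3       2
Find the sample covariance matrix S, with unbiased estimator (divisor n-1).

Step 1 — column means:
  mean(X_1) = (1 + 5 + 4 + 3) / 4 = 13/4 = 3.25
  mean(X_2) = (1 + 2 + 3 + 2) / 4 = 8/4 = 2

Step 2 — sample covariance S[i,j] = (1/(n-1)) · Σ_k (x_{k,i} - mean_i) · (x_{k,j} - mean_j), with n-1 = 3.
  S[X_1,X_1] = ((-2.25)·(-2.25) + (1.75)·(1.75) + (0.75)·(0.75) + (-0.25)·(-0.25)) / 3 = 8.75/3 = 2.9167
  S[X_1,X_2] = ((-2.25)·(-1) + (1.75)·(0) + (0.75)·(1) + (-0.25)·(0)) / 3 = 3/3 = 1
  S[X_2,X_2] = ((-1)·(-1) + (0)·(0) + (1)·(1) + (0)·(0)) / 3 = 2/3 = 0.6667

S is symmetric (S[j,i] = S[i,j]). Assembling:

S = [[2.9167, 1],
 [1, 0.6667]]


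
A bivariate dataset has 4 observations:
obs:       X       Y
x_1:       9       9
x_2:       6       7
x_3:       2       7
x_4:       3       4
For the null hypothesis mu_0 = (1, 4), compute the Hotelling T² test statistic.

Step 1 — sample mean vector:
  mean(X) = (9 + 6 + 2 + 3) / 4 = 20/4 = 5
  mean(Y) = (9 + 7 + 7 + 4) / 4 = 27/4 = 6.75
  x̄ = (5, 6.75),  deviation x̄ - mu_0 = (5, 6.75) - (1, 4) = (4, 2.75).

Step 2 — sample covariance matrix, S[i,j] = (1/(n-1)) · Σ_k (x_{k,i} - mean_i) · (x_{k,j} - mean_j), divisor n-1 = 3:
  S[X,X] = ((4)·(4) + (1)·(1) + (-3)·(-3) + (-2)·(-2)) / 3 = 30/3 = 10
  S[X,Y] = ((4)·(2.25) + (1)·(0.25) + (-3)·(0.25) + (-2)·(-2.75)) / 3 = 14/3 = 4.6667
  S[Y,Y] = ((2.25)·(2.25) + (0.25)·(0.25) + (0.25)·(0.25) + (-2.75)·(-2.75)) / 3 = 12.75/3 = 4.25
  S = [[10, 4.6667],
 [4.6667, 4.25]].

Step 3 — invert S. det(S) = 10·4.25 - (4.6667)² = 20.7222.
  S^{-1} = (1/det) · [[d, -b], [-b, a]] = [[0.2051, -0.2252],
 [-0.2252, 0.4826]].

Step 4 — quadratic form (x̄ - mu_0)^T · S^{-1} · (x̄ - mu_0):
  S^{-1} · (x̄ - mu_0) = (0.2011, 0.4263),
  (x̄ - mu_0)^T · [...] = (4)·(0.2011) + (2.75)·(0.4263) = 1.9765.

Step 5 — scale by n: T² = 4 · 1.9765 = 7.9062.

T² ≈ 7.9062
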